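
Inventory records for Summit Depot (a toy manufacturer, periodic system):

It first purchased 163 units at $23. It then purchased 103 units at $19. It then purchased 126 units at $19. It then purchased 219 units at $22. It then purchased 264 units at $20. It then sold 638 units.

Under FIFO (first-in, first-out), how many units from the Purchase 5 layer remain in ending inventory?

Sale 1 (638) [FIFO — oldest first]: 163 @ $23 + 103 @ $19 + 126 @ $19 + 219 @ $22 + 27 @ $20 = $13,458
Ending inventory: 237 @ $20 = $4,740
Check: goods available $18,198 = COGS $13,458 + ending $4,740

237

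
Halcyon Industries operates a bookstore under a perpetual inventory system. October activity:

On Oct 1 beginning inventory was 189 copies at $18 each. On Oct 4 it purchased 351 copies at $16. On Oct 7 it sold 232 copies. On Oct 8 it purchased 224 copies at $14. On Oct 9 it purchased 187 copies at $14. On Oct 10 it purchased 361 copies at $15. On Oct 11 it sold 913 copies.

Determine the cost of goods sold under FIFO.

Oct 7, 232 sold [FIFO — oldest first]: 189 @ $18 + 43 @ $16 = $4,090
Oct 11, 913 sold [FIFO — oldest first]: 308 @ $16 + 224 @ $14 + 187 @ $14 + 194 @ $15 = $13,592
Total COGS = $4,090 + $13,592 = $17,682
Ending inventory: 167 @ $15 = $2,505

COGS = $17,682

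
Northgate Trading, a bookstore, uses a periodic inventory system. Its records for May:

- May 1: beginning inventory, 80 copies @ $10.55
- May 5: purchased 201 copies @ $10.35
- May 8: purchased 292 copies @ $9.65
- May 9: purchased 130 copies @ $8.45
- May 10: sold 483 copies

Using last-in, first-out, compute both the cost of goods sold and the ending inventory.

COGS = $4,547.65; ending inventory = $2,293.00

May 10, 483 sold [LIFO — newest first]: 130 @ $8.45 + 292 @ $9.65 + 61 @ $10.35 = $4,547.65
Ending inventory: 80 @ $10.55 + 140 @ $10.35 = $2,293.00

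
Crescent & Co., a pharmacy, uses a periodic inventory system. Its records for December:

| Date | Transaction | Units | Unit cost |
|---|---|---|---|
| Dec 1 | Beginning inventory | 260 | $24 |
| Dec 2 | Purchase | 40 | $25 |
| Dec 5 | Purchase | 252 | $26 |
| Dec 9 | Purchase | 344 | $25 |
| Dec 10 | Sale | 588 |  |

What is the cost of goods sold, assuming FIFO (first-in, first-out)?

COGS = $14,692

Dec 10, 588 sold [FIFO — oldest first]: 260 @ $24 + 40 @ $25 + 252 @ $26 + 36 @ $25 = $14,692
Ending inventory: 308 @ $25 = $7,700
Check: goods available $22,392 = COGS $14,692 + ending $7,700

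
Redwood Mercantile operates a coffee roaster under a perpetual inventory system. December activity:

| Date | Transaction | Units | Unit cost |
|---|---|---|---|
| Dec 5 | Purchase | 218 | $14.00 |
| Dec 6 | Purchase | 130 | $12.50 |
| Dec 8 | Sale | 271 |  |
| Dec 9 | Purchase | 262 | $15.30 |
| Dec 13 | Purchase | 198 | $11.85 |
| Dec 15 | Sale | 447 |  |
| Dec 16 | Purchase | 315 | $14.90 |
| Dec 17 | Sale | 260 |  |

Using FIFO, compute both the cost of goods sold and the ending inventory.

COGS = $13,564.90; ending inventory = $2,160.50

Dec 8, 271 sold [FIFO — oldest first]: 218 @ $14.00 + 53 @ $12.50 = $3,714.50
Dec 15, 447 sold [FIFO — oldest first]: 77 @ $12.50 + 262 @ $15.30 + 108 @ $11.85 = $6,250.90
Dec 17, 260 sold [FIFO — oldest first]: 90 @ $11.85 + 170 @ $14.90 = $3,599.50
Total COGS = $3,714.50 + $6,250.90 + $3,599.50 = $13,564.90
Ending inventory: 145 @ $14.90 = $2,160.50
Check: goods available $15,725.40 = COGS $13,564.90 + ending $2,160.50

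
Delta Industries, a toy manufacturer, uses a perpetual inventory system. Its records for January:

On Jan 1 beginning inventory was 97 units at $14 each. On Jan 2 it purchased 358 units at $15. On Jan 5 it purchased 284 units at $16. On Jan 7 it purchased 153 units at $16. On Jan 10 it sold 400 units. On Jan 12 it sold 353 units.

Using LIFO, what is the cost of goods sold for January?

Jan 10, 400 sold [LIFO — newest first]: 153 @ $16 + 247 @ $16 = $6,400
Jan 12, 353 sold [LIFO — newest first]: 37 @ $16 + 316 @ $15 = $5,332
Total COGS = $6,400 + $5,332 = $11,732
Ending inventory: 97 @ $14 + 42 @ $15 = $1,988

COGS = $11,732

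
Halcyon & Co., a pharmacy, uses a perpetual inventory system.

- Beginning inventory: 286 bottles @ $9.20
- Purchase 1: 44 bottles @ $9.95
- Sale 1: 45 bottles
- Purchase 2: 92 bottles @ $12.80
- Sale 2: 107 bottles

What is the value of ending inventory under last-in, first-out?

Ending inventory = $2,484.00

Sale 1 (45) [LIFO — newest first]: 44 @ $9.95 + 1 @ $9.20 = $447.00
Sale 2 (107) [LIFO — newest first]: 92 @ $12.80 + 15 @ $9.20 = $1,315.60
Total COGS = $447.00 + $1,315.60 = $1,762.60
Ending inventory: 270 @ $9.20 = $2,484.00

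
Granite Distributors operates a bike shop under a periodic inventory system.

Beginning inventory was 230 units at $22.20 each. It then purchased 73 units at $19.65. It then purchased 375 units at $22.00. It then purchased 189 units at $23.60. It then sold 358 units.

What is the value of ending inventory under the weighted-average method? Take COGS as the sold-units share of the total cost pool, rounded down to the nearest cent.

Ending inventory = $11,301.83

Sale 1, sell 358: 358/867 × $19,250.85 → $7,949.02
Ending inventory (cost pool remaining) = $11,301.83
Check: goods available $19,250.85 = COGS $7,949.02 + ending $11,301.83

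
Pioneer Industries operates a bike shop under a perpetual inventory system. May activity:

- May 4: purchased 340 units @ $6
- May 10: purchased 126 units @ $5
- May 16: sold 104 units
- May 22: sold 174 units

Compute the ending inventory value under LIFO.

May 16, 104 sold [LIFO — newest first]: 104 @ $5 = $520
May 22, 174 sold [LIFO — newest first]: 22 @ $5 + 152 @ $6 = $1,022
Total COGS = $520 + $1,022 = $1,542
Ending inventory: 188 @ $6 = $1,128

Ending inventory = $1,128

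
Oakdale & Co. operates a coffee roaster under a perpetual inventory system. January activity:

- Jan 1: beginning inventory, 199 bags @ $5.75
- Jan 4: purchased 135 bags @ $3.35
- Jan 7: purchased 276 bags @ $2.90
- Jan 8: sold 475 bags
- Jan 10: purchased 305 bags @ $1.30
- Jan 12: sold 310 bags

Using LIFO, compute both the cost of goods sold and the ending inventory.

Jan 8, 475 sold [LIFO — newest first]: 276 @ $2.90 + 135 @ $3.35 + 64 @ $5.75 = $1,620.65
Jan 12, 310 sold [LIFO — newest first]: 305 @ $1.30 + 5 @ $5.75 = $425.25
Total COGS = $1,620.65 + $425.25 = $2,045.90
Ending inventory: 130 @ $5.75 = $747.50

COGS = $2,045.90; ending inventory = $747.50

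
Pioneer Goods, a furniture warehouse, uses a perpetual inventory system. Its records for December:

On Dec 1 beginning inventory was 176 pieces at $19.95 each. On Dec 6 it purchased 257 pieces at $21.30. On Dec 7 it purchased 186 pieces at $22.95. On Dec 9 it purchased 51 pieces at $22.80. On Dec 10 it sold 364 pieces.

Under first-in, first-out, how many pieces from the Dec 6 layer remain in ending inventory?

69

Dec 10, 364 sold [FIFO — oldest first]: 176 @ $19.95 + 188 @ $21.30 = $7,515.60
Ending inventory: 69 @ $21.30 + 186 @ $22.95 + 51 @ $22.80 = $6,901.20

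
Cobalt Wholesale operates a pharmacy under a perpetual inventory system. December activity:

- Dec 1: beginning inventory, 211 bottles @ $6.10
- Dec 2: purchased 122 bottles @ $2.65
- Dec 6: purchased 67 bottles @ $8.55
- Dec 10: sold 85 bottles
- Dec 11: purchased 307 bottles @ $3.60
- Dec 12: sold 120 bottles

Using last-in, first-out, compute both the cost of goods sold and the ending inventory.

COGS = $1,052.55; ending inventory = $2,235.90

Dec 10, 85 sold [LIFO — newest first]: 67 @ $8.55 + 18 @ $2.65 = $620.55
Dec 12, 120 sold [LIFO — newest first]: 120 @ $3.60 = $432.00
Total COGS = $620.55 + $432.00 = $1,052.55
Ending inventory: 211 @ $6.10 + 104 @ $2.65 + 187 @ $3.60 = $2,235.90
Check: goods available $3,288.45 = COGS $1,052.55 + ending $2,235.90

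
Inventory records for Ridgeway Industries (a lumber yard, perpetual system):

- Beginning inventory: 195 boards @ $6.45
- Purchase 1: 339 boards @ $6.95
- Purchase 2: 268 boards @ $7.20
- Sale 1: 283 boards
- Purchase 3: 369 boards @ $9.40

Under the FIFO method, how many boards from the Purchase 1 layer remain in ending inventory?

Sale 1 (283) [FIFO — oldest first]: 195 @ $6.45 + 88 @ $6.95 = $1,869.35
Ending inventory: 251 @ $6.95 + 268 @ $7.20 + 369 @ $9.40 = $7,142.65
Check: goods available $9,012.00 = COGS $1,869.35 + ending $7,142.65

251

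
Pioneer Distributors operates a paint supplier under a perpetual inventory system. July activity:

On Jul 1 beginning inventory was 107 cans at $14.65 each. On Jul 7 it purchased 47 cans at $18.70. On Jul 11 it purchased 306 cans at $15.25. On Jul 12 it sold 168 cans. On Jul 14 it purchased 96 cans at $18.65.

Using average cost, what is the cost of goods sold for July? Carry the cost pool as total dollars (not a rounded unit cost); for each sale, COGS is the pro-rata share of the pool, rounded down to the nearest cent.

COGS = $2,597.77

After Jul 1: 107 on hand, pool $1,567.55 (≈ $14.6500 each)
After Jul 7: 154 on hand, pool $2,446.45 (≈ $15.8860 each)
After Jul 11: 460 on hand, pool $7,112.95 (≈ $15.4629 each)
Jul 12, sell 168: 168/460 × $7,112.95 → $2,597.77
After Jul 14: 388 on hand, pool $6,305.58 (≈ $16.2515 each)
Ending inventory (cost pool remaining) = $6,305.58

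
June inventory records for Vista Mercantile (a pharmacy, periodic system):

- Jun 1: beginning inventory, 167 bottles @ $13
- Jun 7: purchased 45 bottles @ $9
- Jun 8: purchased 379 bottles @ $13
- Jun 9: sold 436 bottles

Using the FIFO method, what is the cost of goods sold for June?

COGS = $5,488

Jun 9, 436 sold [FIFO — oldest first]: 167 @ $13 + 45 @ $9 + 224 @ $13 = $5,488
Ending inventory: 155 @ $13 = $2,015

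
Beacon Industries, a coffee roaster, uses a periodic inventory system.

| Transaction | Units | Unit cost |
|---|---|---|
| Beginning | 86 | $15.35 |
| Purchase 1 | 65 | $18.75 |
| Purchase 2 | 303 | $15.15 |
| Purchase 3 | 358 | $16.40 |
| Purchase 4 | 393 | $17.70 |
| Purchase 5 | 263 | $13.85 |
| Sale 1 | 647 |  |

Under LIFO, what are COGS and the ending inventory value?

Sale 1 (647) [LIFO — newest first]: 263 @ $13.85 + 384 @ $17.70 = $10,439.35
Ending inventory: 86 @ $15.35 + 65 @ $18.75 + 303 @ $15.15 + 358 @ $16.40 + 9 @ $17.70 = $13,159.80

COGS = $10,439.35; ending inventory = $13,159.80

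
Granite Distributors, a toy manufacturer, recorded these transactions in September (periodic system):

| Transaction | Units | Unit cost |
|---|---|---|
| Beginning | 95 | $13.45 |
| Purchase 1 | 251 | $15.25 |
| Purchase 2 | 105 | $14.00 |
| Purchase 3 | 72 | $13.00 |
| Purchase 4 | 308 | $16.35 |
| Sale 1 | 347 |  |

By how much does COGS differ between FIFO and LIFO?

FIFO COGS: 95 @ $13.45 + 251 @ $15.25 + 1 @ $14.00 = $5,119.50
LIFO COGS: 308 @ $16.35 + 39 @ $13.00 = $5,542.80
Difference = |$5,119.50 − $5,542.80| = $423.30

$423.30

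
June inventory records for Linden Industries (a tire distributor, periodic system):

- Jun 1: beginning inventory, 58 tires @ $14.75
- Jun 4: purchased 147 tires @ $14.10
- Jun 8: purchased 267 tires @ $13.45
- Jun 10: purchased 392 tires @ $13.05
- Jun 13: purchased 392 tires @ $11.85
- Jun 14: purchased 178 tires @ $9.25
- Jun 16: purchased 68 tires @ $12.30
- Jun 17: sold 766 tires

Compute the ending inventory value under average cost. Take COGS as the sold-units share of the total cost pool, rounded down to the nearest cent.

Jun 17, sell 766: 766/1502 × $18,763.05 → $9,568.90
Ending inventory (cost pool remaining) = $9,194.15
Check: goods available $18,763.05 = COGS $9,568.90 + ending $9,194.15

Ending inventory = $9,194.15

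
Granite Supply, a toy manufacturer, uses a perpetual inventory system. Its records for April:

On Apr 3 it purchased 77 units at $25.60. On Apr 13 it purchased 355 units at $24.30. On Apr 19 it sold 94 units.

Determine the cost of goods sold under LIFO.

Apr 19, 94 sold [LIFO — newest first]: 94 @ $24.30 = $2,284.20
Ending inventory: 77 @ $25.60 + 261 @ $24.30 = $8,313.50

COGS = $2,284.20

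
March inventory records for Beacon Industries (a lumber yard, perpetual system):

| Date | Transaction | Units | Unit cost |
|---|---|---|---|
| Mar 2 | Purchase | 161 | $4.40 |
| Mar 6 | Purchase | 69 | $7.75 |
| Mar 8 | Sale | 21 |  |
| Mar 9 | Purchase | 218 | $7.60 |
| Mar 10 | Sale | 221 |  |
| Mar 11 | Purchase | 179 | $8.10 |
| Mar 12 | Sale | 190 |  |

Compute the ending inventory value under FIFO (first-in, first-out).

Ending inventory = $1,571.50

Mar 8, 21 sold [FIFO — oldest first]: 21 @ $4.40 = $92.40
Mar 10, 221 sold [FIFO — oldest first]: 140 @ $4.40 + 69 @ $7.75 + 12 @ $7.60 = $1,241.95
Mar 12, 190 sold [FIFO — oldest first]: 190 @ $7.60 = $1,444.00
Total COGS = $92.40 + $1,241.95 + $1,444.00 = $2,778.35
Ending inventory: 16 @ $7.60 + 179 @ $8.10 = $1,571.50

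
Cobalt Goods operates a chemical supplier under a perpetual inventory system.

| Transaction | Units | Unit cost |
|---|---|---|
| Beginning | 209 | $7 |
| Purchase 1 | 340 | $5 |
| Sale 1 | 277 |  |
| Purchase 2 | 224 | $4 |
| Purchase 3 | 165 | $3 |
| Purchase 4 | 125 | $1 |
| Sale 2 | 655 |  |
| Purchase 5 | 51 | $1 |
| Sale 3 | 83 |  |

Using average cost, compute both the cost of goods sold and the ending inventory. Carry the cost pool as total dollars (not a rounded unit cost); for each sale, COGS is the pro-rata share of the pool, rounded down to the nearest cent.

COGS = $4,422.74; ending inventory = $307.26

After Beginning: 209 on hand, pool $1,463.00 (≈ $7.0000 each)
After Purchase 1: 549 on hand, pool $3,163.00 (≈ $5.7614 each)
Sale 1, sell 277: 277/549 × $3,163.00 → $1,595.90
After Purchase 2: 496 on hand, pool $2,463.10 (≈ $4.9659 each)
After Purchase 3: 661 on hand, pool $2,958.10 (≈ $4.4752 each)
After Purchase 4: 786 on hand, pool $3,083.10 (≈ $3.9225 each)
Sale 2, sell 655: 655/786 × $3,083.10 → $2,569.25
After Purchase 5: 182 on hand, pool $564.85 (≈ $3.1036 each)
Sale 3, sell 83: 83/182 × $564.85 → $257.59
Total COGS = $1,595.90 + $2,569.25 + $257.59 = $4,422.74
Ending inventory (cost pool remaining) = $307.26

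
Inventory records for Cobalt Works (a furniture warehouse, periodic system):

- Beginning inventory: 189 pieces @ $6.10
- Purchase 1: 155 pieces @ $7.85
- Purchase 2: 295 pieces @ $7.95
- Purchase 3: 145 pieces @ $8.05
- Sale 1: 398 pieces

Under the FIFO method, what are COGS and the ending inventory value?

COGS = $2,798.95; ending inventory = $3,083.20

Sale 1 (398) [FIFO — oldest first]: 189 @ $6.10 + 155 @ $7.85 + 54 @ $7.95 = $2,798.95
Ending inventory: 241 @ $7.95 + 145 @ $8.05 = $3,083.20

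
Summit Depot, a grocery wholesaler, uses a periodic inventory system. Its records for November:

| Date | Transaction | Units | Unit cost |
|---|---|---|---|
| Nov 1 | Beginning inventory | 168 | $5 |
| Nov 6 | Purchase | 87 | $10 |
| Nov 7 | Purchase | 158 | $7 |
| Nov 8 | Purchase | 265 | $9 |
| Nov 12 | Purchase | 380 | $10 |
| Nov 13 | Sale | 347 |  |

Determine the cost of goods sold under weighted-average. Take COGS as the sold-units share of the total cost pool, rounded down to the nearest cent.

Nov 13, sell 347: 347/1058 × $9,001.00 → $2,952.12
Ending inventory (cost pool remaining) = $6,048.88

COGS = $2,952.12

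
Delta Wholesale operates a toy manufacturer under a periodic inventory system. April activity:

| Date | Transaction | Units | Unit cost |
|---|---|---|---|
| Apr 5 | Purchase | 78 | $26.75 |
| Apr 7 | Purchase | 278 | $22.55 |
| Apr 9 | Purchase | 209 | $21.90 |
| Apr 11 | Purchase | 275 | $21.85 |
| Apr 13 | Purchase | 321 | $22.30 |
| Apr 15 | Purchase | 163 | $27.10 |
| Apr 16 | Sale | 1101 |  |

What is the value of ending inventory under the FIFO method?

Ending inventory = $5,755.30

Apr 16, 1101 sold [FIFO — oldest first]: 78 @ $26.75 + 278 @ $22.55 + 209 @ $21.90 + 275 @ $21.85 + 261 @ $22.30 = $24,761.55
Ending inventory: 60 @ $22.30 + 163 @ $27.10 = $5,755.30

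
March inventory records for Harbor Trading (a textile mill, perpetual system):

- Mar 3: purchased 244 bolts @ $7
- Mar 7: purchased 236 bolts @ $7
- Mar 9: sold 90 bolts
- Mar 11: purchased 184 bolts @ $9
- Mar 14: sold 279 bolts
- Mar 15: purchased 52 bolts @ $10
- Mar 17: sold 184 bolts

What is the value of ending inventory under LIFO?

Mar 9, 90 sold [LIFO — newest first]: 90 @ $7 = $630
Mar 14, 279 sold [LIFO — newest first]: 184 @ $9 + 95 @ $7 = $2,321
Mar 17, 184 sold [LIFO — newest first]: 52 @ $10 + 51 @ $7 + 81 @ $7 = $1,444
Total COGS = $630 + $2,321 + $1,444 = $4,395
Ending inventory: 163 @ $7 = $1,141
Check: goods available $5,536 = COGS $4,395 + ending $1,141

Ending inventory = $1,141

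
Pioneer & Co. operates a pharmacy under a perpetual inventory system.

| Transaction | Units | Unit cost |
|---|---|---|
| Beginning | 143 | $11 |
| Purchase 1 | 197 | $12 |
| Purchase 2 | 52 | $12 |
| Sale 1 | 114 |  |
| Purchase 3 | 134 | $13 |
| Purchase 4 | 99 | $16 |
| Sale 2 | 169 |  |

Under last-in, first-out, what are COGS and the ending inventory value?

Sale 1 (114) [LIFO — newest first]: 52 @ $12 + 62 @ $12 = $1,368
Sale 2 (169) [LIFO — newest first]: 99 @ $16 + 70 @ $13 = $2,494
Total COGS = $1,368 + $2,494 = $3,862
Ending inventory: 143 @ $11 + 135 @ $12 + 64 @ $13 = $4,025

COGS = $3,862; ending inventory = $4,025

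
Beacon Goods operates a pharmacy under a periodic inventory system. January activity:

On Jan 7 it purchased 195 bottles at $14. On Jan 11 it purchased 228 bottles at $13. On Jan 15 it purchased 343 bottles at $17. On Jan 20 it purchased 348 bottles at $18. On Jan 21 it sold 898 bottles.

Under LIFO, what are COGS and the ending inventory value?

Jan 21, 898 sold [LIFO — newest first]: 348 @ $18 + 343 @ $17 + 207 @ $13 = $14,786
Ending inventory: 195 @ $14 + 21 @ $13 = $3,003
Check: goods available $17,789 = COGS $14,786 + ending $3,003

COGS = $14,786; ending inventory = $3,003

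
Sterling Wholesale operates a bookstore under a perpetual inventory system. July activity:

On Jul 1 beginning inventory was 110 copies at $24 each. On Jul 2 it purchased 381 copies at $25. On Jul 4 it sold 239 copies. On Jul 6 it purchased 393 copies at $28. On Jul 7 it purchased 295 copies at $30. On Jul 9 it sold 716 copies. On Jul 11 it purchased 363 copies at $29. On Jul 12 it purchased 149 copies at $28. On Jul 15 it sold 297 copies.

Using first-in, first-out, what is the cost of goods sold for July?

Jul 4, 239 sold [FIFO — oldest first]: 110 @ $24 + 129 @ $25 = $5,865
Jul 9, 716 sold [FIFO — oldest first]: 252 @ $25 + 393 @ $28 + 71 @ $30 = $19,434
Jul 15, 297 sold [FIFO — oldest first]: 224 @ $30 + 73 @ $29 = $8,837
Total COGS = $5,865 + $19,434 + $8,837 = $34,136
Ending inventory: 290 @ $29 + 149 @ $28 = $12,582

COGS = $34,136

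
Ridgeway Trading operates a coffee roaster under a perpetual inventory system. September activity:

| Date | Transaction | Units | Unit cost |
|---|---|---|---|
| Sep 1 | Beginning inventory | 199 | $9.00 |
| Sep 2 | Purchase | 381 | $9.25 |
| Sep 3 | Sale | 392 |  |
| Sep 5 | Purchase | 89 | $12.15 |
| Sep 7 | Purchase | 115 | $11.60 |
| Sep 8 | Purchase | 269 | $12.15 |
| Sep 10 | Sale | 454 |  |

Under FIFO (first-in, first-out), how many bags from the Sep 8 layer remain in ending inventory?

Sep 3, 392 sold [FIFO — oldest first]: 199 @ $9.00 + 193 @ $9.25 = $3,576.25
Sep 10, 454 sold [FIFO — oldest first]: 188 @ $9.25 + 89 @ $12.15 + 115 @ $11.60 + 62 @ $12.15 = $4,907.65
Total COGS = $3,576.25 + $4,907.65 = $8,483.90
Ending inventory: 207 @ $12.15 = $2,515.05
Check: goods available $10,998.95 = COGS $8,483.90 + ending $2,515.05

207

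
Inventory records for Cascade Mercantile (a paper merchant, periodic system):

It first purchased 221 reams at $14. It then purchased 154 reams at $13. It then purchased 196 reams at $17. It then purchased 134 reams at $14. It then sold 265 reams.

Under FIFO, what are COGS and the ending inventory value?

Sale 1 (265) [FIFO — oldest first]: 221 @ $14 + 44 @ $13 = $3,666
Ending inventory: 110 @ $13 + 196 @ $17 + 134 @ $14 = $6,638

COGS = $3,666; ending inventory = $6,638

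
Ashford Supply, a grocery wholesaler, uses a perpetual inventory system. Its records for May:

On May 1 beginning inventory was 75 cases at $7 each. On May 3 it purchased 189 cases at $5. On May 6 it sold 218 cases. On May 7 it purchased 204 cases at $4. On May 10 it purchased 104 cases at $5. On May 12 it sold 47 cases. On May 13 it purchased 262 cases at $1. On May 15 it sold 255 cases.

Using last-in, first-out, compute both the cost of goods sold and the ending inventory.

COGS = $1,638; ending inventory = $1,430

May 6, 218 sold [LIFO — newest first]: 189 @ $5 + 29 @ $7 = $1,148
May 12, 47 sold [LIFO — newest first]: 47 @ $5 = $235
May 15, 255 sold [LIFO — newest first]: 255 @ $1 = $255
Total COGS = $1,148 + $235 + $255 = $1,638
Ending inventory: 46 @ $7 + 204 @ $4 + 57 @ $5 + 7 @ $1 = $1,430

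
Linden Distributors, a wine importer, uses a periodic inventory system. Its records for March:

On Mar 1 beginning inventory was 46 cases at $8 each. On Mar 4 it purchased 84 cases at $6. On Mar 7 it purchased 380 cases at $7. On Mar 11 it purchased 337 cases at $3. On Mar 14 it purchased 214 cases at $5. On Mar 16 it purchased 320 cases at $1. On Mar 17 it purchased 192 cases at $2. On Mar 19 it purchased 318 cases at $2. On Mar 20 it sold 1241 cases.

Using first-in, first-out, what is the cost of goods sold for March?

Mar 20, 1241 sold [FIFO — oldest first]: 46 @ $8 + 84 @ $6 + 380 @ $7 + 337 @ $3 + 214 @ $5 + 180 @ $1 = $5,793
Ending inventory: 140 @ $1 + 192 @ $2 + 318 @ $2 = $1,160

COGS = $5,793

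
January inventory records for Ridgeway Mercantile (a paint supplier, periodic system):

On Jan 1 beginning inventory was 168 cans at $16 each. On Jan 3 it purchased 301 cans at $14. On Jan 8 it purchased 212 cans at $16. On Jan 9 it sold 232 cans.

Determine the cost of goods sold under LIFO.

COGS = $3,672

Jan 9, 232 sold [LIFO — newest first]: 212 @ $16 + 20 @ $14 = $3,672
Ending inventory: 168 @ $16 + 281 @ $14 = $6,622
Check: goods available $10,294 = COGS $3,672 + ending $6,622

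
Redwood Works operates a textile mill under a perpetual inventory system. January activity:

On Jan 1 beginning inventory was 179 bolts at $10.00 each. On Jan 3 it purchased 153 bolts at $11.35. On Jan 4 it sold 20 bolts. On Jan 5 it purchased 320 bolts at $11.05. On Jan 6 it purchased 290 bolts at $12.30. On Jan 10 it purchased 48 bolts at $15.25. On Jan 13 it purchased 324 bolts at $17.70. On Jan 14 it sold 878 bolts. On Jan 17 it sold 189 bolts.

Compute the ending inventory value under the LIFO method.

Jan 4, 20 sold [LIFO — newest first]: 20 @ $11.35 = $227.00
Jan 14, 878 sold [LIFO — newest first]: 324 @ $17.70 + 48 @ $15.25 + 290 @ $12.30 + 216 @ $11.05 = $12,420.60
Jan 17, 189 sold [LIFO — newest first]: 104 @ $11.05 + 85 @ $11.35 = $2,113.95
Total COGS = $227.00 + $12,420.60 + $2,113.95 = $14,761.55
Ending inventory: 179 @ $10.00 + 48 @ $11.35 = $2,334.80

Ending inventory = $2,334.80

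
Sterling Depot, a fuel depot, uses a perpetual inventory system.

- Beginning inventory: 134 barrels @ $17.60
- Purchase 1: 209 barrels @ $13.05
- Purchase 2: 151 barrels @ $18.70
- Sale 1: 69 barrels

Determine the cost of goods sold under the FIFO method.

COGS = $1,214.40

Sale 1 (69) [FIFO — oldest first]: 69 @ $17.60 = $1,214.40
Ending inventory: 65 @ $17.60 + 209 @ $13.05 + 151 @ $18.70 = $6,695.15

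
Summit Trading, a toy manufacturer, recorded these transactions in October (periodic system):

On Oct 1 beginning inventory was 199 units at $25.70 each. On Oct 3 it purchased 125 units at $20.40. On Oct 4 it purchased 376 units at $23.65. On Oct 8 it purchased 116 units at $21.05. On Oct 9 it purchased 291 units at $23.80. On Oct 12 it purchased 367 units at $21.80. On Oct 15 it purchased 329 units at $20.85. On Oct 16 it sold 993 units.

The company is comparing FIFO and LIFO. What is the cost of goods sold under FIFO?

FIFO COGS: 199 @ $25.70 + 125 @ $20.40 + 376 @ $23.65 + 116 @ $21.05 + 177 @ $23.80 = $23,211.10
LIFO COGS: 329 @ $20.85 + 367 @ $21.80 + 291 @ $23.80 + 6 @ $21.05 = $21,912.35

COGS = $23,211.10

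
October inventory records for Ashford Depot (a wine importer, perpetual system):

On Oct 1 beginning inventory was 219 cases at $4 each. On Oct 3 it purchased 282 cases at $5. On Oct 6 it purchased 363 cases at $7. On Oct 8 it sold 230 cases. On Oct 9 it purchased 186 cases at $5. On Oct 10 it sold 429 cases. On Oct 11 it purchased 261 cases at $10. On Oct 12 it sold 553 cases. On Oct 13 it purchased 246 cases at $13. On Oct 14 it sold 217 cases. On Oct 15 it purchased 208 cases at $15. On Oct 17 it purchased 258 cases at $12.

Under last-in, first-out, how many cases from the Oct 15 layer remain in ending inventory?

208

Oct 8, 230 sold [LIFO — newest first]: 230 @ $7 = $1,610
Oct 10, 429 sold [LIFO — newest first]: 186 @ $5 + 133 @ $7 + 110 @ $5 = $2,411
Oct 12, 553 sold [LIFO — newest first]: 261 @ $10 + 172 @ $5 + 120 @ $4 = $3,950
Oct 14, 217 sold [LIFO — newest first]: 217 @ $13 = $2,821
Total COGS = $1,610 + $2,411 + $3,950 + $2,821 = $10,792
Ending inventory: 99 @ $4 + 29 @ $13 + 208 @ $15 + 258 @ $12 = $6,989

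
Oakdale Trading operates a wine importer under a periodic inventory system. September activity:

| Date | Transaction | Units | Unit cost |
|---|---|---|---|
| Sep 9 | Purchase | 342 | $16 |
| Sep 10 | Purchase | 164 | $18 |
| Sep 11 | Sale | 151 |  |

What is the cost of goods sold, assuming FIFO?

Sep 11, 151 sold [FIFO — oldest first]: 151 @ $16 = $2,416
Ending inventory: 191 @ $16 + 164 @ $18 = $6,008

COGS = $2,416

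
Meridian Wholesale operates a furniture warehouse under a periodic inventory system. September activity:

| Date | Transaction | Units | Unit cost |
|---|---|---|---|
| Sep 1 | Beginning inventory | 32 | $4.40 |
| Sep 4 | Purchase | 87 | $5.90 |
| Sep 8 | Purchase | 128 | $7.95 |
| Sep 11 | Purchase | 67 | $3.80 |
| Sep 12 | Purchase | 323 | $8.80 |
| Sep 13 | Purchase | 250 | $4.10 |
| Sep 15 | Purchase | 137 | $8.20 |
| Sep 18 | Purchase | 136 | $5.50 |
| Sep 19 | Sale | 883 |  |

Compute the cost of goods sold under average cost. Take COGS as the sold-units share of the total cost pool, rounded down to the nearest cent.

COGS = $5,834.72

Sep 19, sell 883: 883/1160 × $7,665.10 → $5,834.72
Ending inventory (cost pool remaining) = $1,830.38
Check: goods available $7,665.10 = COGS $5,834.72 + ending $1,830.38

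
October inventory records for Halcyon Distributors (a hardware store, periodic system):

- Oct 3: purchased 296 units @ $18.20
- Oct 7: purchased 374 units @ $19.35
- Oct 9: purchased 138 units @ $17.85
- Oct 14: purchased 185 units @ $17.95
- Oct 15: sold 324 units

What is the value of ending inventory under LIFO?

Oct 15, 324 sold [LIFO — newest first]: 185 @ $17.95 + 138 @ $17.85 + 1 @ $19.35 = $5,803.40
Ending inventory: 296 @ $18.20 + 373 @ $19.35 = $12,604.75
Check: goods available $18,408.15 = COGS $5,803.40 + ending $12,604.75

Ending inventory = $12,604.75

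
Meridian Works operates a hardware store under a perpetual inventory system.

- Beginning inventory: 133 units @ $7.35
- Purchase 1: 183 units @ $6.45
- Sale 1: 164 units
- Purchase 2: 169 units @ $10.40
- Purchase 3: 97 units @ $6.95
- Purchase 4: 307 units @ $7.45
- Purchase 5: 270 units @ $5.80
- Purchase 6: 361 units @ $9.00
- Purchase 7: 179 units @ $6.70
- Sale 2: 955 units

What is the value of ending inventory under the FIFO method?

Sale 1 (164) [FIFO — oldest first]: 133 @ $7.35 + 31 @ $6.45 = $1,177.50
Sale 2 (955) [FIFO — oldest first]: 152 @ $6.45 + 169 @ $10.40 + 97 @ $6.95 + 307 @ $7.45 + 230 @ $5.80 = $7,033.30
Total COGS = $1,177.50 + $7,033.30 = $8,210.80
Ending inventory: 40 @ $5.80 + 361 @ $9.00 + 179 @ $6.70 = $4,680.30
Check: goods available $12,891.10 = COGS $8,210.80 + ending $4,680.30

Ending inventory = $4,680.30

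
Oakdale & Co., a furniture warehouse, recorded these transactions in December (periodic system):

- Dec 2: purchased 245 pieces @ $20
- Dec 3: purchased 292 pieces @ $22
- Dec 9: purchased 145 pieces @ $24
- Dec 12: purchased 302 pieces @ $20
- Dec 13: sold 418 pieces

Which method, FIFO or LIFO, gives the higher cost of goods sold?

LIFO

FIFO COGS: 245 @ $20 + 173 @ $22 = $8,706
LIFO COGS: 302 @ $20 + 116 @ $24 = $8,824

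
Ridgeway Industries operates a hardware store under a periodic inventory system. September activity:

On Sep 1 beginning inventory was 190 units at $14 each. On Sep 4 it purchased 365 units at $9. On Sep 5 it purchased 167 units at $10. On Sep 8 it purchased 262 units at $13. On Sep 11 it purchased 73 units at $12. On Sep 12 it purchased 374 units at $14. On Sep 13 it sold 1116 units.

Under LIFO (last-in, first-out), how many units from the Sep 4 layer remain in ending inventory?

125

Sep 13, 1116 sold [LIFO — newest first]: 374 @ $14 + 73 @ $12 + 262 @ $13 + 167 @ $10 + 240 @ $9 = $13,348
Ending inventory: 190 @ $14 + 125 @ $9 = $3,785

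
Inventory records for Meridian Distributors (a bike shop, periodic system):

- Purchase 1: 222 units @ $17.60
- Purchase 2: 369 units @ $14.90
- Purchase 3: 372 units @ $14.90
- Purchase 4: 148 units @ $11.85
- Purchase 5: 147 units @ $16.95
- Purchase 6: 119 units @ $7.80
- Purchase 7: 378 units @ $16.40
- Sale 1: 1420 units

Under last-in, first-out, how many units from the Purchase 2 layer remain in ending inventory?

113

Sale 1 (1420) [LIFO — newest first]: 378 @ $16.40 + 119 @ $7.80 + 147 @ $16.95 + 148 @ $11.85 + 372 @ $14.90 + 256 @ $14.90 = $20,730.05
Ending inventory: 222 @ $17.60 + 113 @ $14.90 = $5,590.90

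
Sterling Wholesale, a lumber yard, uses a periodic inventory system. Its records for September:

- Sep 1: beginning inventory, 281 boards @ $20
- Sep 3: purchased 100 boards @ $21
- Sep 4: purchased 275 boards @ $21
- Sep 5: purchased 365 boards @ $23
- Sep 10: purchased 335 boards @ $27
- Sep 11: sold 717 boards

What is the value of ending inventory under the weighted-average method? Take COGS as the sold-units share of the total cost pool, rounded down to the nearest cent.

Sep 11, sell 717: 717/1356 × $30,935.00 → $16,357.22
Ending inventory (cost pool remaining) = $14,577.78
Check: goods available $30,935.00 = COGS $16,357.22 + ending $14,577.78

Ending inventory = $14,577.78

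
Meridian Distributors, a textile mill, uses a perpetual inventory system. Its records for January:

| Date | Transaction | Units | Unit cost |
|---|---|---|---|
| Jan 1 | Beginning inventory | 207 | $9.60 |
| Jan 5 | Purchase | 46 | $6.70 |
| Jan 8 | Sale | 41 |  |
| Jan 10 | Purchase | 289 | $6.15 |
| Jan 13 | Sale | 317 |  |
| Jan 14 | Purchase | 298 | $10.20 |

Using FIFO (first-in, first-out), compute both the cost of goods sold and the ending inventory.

COGS = $2,941.15; ending inventory = $4,171.20

Jan 8, 41 sold [FIFO — oldest first]: 41 @ $9.60 = $393.60
Jan 13, 317 sold [FIFO — oldest first]: 166 @ $9.60 + 46 @ $6.70 + 105 @ $6.15 = $2,547.55
Total COGS = $393.60 + $2,547.55 = $2,941.15
Ending inventory: 184 @ $6.15 + 298 @ $10.20 = $4,171.20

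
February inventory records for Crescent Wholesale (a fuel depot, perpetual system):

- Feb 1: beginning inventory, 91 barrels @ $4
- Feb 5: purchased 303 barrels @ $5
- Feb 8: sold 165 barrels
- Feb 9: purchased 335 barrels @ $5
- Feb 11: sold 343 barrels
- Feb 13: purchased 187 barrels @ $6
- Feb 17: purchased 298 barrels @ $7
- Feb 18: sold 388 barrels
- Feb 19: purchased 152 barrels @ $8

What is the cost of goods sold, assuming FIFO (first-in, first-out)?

COGS = $4,556

Feb 8, 165 sold [FIFO — oldest first]: 91 @ $4 + 74 @ $5 = $734
Feb 11, 343 sold [FIFO — oldest first]: 229 @ $5 + 114 @ $5 = $1,715
Feb 18, 388 sold [FIFO — oldest first]: 221 @ $5 + 167 @ $6 = $2,107
Total COGS = $734 + $1,715 + $2,107 = $4,556
Ending inventory: 20 @ $6 + 298 @ $7 + 152 @ $8 = $3,422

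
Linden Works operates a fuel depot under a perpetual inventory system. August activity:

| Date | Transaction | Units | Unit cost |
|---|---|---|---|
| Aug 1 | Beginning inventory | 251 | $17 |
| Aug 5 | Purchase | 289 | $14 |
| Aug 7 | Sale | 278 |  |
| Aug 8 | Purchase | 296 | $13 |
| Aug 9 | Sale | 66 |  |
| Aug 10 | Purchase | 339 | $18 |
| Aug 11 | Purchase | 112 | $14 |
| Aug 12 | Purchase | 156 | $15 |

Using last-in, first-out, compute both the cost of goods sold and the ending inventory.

COGS = $4,750; ending inventory = $17,421

Aug 7, 278 sold [LIFO — newest first]: 278 @ $14 = $3,892
Aug 9, 66 sold [LIFO — newest first]: 66 @ $13 = $858
Total COGS = $3,892 + $858 = $4,750
Ending inventory: 251 @ $17 + 11 @ $14 + 230 @ $13 + 339 @ $18 + 112 @ $14 + 156 @ $15 = $17,421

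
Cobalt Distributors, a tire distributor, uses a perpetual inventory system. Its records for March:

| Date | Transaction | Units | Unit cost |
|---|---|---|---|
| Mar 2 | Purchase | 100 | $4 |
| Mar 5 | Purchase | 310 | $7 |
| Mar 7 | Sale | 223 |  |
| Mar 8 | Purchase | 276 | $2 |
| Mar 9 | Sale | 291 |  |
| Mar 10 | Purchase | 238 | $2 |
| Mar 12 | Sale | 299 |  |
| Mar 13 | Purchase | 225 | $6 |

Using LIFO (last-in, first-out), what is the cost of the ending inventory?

Ending inventory = $1,827

Mar 7, 223 sold [LIFO — newest first]: 223 @ $7 = $1,561
Mar 9, 291 sold [LIFO — newest first]: 276 @ $2 + 15 @ $7 = $657
Mar 12, 299 sold [LIFO — newest first]: 238 @ $2 + 61 @ $7 = $903
Total COGS = $1,561 + $657 + $903 = $3,121
Ending inventory: 100 @ $4 + 11 @ $7 + 225 @ $6 = $1,827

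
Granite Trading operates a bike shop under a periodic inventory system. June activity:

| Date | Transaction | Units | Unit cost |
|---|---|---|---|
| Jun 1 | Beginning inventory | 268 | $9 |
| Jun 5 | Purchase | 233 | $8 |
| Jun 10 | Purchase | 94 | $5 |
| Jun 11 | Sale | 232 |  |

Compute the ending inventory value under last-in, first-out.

Ending inventory = $3,172

Jun 11, 232 sold [LIFO — newest first]: 94 @ $5 + 138 @ $8 = $1,574
Ending inventory: 268 @ $9 + 95 @ $8 = $3,172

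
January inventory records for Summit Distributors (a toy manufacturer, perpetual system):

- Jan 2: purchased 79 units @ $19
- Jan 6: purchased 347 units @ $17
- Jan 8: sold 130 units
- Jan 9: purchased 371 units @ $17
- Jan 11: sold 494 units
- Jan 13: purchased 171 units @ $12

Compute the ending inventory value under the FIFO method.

Jan 8, 130 sold [FIFO — oldest first]: 79 @ $19 + 51 @ $17 = $2,368
Jan 11, 494 sold [FIFO — oldest first]: 296 @ $17 + 198 @ $17 = $8,398
Total COGS = $2,368 + $8,398 = $10,766
Ending inventory: 173 @ $17 + 171 @ $12 = $4,993

Ending inventory = $4,993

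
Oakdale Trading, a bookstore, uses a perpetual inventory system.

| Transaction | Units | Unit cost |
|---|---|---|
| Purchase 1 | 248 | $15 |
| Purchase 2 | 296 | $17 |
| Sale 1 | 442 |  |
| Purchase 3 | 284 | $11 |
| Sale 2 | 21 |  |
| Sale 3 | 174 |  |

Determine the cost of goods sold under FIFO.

COGS = $9,775

Sale 1 (442) [FIFO — oldest first]: 248 @ $15 + 194 @ $17 = $7,018
Sale 2 (21) [FIFO — oldest first]: 21 @ $17 = $357
Sale 3 (174) [FIFO — oldest first]: 81 @ $17 + 93 @ $11 = $2,400
Total COGS = $7,018 + $357 + $2,400 = $9,775
Ending inventory: 191 @ $11 = $2,101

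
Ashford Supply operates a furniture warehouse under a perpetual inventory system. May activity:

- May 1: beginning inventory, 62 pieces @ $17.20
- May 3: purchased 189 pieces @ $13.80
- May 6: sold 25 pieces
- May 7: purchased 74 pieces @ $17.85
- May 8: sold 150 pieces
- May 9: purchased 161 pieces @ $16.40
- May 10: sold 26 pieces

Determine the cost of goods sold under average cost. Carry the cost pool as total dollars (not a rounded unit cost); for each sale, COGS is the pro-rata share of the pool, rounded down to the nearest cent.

COGS = $3,094.99

After May 1: 62 on hand, pool $1,066.40 (≈ $17.2000 each)
After May 3: 251 on hand, pool $3,674.60 (≈ $14.6398 each)
May 6, sell 25: 25/251 × $3,674.60 → $365.99
After May 7: 300 on hand, pool $4,629.51 (≈ $15.4317 each)
May 8, sell 150: 150/300 × $4,629.51 → $2,314.75
After May 9: 311 on hand, pool $4,955.16 (≈ $15.9330 each)
May 10, sell 26: 26/311 × $4,955.16 → $414.25
Total COGS = $365.99 + $2,314.75 + $414.25 = $3,094.99
Ending inventory (cost pool remaining) = $4,540.91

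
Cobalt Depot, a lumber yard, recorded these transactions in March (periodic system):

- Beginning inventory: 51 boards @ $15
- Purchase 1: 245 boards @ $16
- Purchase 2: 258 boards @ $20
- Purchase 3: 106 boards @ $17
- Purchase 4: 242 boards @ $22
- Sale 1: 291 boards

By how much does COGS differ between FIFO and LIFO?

$1,552

FIFO COGS: 51 @ $15 + 240 @ $16 = $4,605
LIFO COGS: 242 @ $22 + 49 @ $17 = $6,157
Difference = |$4,605 − $6,157| = $1,552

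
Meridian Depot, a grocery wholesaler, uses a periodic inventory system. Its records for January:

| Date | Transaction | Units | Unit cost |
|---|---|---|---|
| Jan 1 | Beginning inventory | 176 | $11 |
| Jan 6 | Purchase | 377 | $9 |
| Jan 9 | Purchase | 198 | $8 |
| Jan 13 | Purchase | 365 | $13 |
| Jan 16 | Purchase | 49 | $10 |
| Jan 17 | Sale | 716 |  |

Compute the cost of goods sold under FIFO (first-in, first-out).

Jan 17, 716 sold [FIFO — oldest first]: 176 @ $11 + 377 @ $9 + 163 @ $8 = $6,633
Ending inventory: 35 @ $8 + 365 @ $13 + 49 @ $10 = $5,515

COGS = $6,633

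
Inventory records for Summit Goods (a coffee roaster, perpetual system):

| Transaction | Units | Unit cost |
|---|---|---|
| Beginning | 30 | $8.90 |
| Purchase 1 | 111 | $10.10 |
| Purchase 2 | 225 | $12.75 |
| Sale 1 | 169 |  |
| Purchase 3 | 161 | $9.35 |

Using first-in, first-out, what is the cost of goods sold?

Sale 1 (169) [FIFO — oldest first]: 30 @ $8.90 + 111 @ $10.10 + 28 @ $12.75 = $1,745.10
Ending inventory: 197 @ $12.75 + 161 @ $9.35 = $4,017.10
Check: goods available $5,762.20 = COGS $1,745.10 + ending $4,017.10

COGS = $1,745.10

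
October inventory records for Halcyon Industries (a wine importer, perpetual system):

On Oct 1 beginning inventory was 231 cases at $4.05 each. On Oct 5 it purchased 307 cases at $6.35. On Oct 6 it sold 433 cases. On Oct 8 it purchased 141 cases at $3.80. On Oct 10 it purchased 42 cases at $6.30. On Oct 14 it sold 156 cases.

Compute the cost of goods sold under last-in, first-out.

Oct 6, 433 sold [LIFO — newest first]: 307 @ $6.35 + 126 @ $4.05 = $2,459.75
Oct 14, 156 sold [LIFO — newest first]: 42 @ $6.30 + 114 @ $3.80 = $697.80
Total COGS = $2,459.75 + $697.80 = $3,157.55
Ending inventory: 105 @ $4.05 + 27 @ $3.80 = $527.85
Check: goods available $3,685.40 = COGS $3,157.55 + ending $527.85

COGS = $3,157.55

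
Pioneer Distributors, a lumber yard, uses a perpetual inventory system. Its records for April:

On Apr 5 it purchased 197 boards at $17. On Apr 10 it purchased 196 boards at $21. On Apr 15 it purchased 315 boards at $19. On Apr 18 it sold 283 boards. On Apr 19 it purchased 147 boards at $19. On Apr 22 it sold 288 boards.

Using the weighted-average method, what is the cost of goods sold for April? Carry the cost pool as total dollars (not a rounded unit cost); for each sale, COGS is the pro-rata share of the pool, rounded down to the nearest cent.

COGS = $10,847.59

After Apr 5: 197 on hand, pool $3,349.00 (≈ $17.0000 each)
After Apr 10: 393 on hand, pool $7,465.00 (≈ $18.9949 each)
After Apr 15: 708 on hand, pool $13,450.00 (≈ $18.9972 each)
Apr 18, sell 283: 283/708 × $13,450.00 → $5,376.20
After Apr 19: 572 on hand, pool $10,866.80 (≈ $18.9979 each)
Apr 22, sell 288: 288/572 × $10,866.80 → $5,471.39
Total COGS = $5,376.20 + $5,471.39 = $10,847.59
Ending inventory (cost pool remaining) = $5,395.41
Check: goods available $16,243.00 = COGS $10,847.59 + ending $5,395.41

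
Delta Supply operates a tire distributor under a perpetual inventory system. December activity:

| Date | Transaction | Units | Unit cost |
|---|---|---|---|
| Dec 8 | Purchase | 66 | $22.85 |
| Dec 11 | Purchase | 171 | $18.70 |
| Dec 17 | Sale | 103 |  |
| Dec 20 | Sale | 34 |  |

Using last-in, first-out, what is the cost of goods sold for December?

Dec 17, 103 sold [LIFO — newest first]: 103 @ $18.70 = $1,926.10
Dec 20, 34 sold [LIFO — newest first]: 34 @ $18.70 = $635.80
Total COGS = $1,926.10 + $635.80 = $2,561.90
Ending inventory: 66 @ $22.85 + 34 @ $18.70 = $2,143.90

COGS = $2,561.90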